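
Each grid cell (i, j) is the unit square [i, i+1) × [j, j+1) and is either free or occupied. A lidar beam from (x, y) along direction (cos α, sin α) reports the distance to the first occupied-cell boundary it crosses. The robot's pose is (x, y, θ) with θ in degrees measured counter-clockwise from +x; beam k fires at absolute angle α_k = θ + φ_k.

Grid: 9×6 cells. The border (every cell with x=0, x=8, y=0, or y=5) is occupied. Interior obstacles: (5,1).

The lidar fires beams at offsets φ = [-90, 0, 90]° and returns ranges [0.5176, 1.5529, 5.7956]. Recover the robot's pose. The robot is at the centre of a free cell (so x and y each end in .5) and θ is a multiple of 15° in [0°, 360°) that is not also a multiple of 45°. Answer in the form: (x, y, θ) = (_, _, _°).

Enumerate (i+0.5, j+0.5, θ) over the 27 free cells and 16 admissible headings. For each, cast all 3 beams and compare to the given ranges.
  (7.5, 1.5, 165°): beam 1 = 1.9319 ≠ 0.5176 ✗
  (1.5, 1.5, 345°): beam 2 = 1.9319 ≠ 1.5529 ✗
  (3.5, 2.5, 300°): beam 1 = 2.8868 ≠ 0.5176 ✗
  (1.5, 1.5, 30°): beam 1 = 0.5774 ≠ 0.5176 ✗
  …
  (7.5, 3.5, 75°): r_1=0.5176, r_2=1.5529, r_3=5.7956 — all match ✓
Only this pose fits every beam.

(x, y, θ) = (7.5, 3.5, 75°)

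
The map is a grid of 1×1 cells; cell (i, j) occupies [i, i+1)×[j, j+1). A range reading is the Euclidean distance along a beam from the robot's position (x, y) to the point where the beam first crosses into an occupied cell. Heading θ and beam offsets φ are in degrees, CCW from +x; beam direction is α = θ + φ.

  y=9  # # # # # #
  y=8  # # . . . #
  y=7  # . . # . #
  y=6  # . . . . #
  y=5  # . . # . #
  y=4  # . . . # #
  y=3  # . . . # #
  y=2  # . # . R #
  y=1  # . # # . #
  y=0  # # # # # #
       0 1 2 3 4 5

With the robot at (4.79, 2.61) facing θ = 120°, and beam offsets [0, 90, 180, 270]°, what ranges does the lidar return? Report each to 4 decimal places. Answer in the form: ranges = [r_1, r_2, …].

beam 1: φ=0°, α=120°
  dir = (cos 120°, sin 120°) = (-0.5000, 0.8660); from cell (4,2)
  next x-line at t=1.5800, next y-line at t=0.4503; Δt_x=2.0000, Δt_y=1.1547
    y: enter (4,3) at t=0.4503 ← occupied
  → r_1 = 0.4503
beam 2: φ=90°, α=210°
  dir = (cos 210°, sin 210°) = (-0.8660, -0.5000); from cell (4,2)
  next x-line at t=0.9122, next y-line at t=1.2200; Δt_x=1.1547, Δt_y=2.0000
    x: enter (3,2) at t=0.9122
    y: enter (3,1) at t=1.2200 ← occupied
  → r_2 = 1.2200
beam 3: φ=180°, α=300°
  dir = (cos 300°, sin 300°) = (0.5000, -0.8660); from cell (4,2)
  next x-line at t=0.4200, next y-line at t=0.7044; Δt_x=2.0000, Δt_y=1.1547
    x: enter (5,2) at t=0.4200 ← occupied
  → r_3 = 0.4200
beam 4: φ=270°, α=30°
  dir = (cos 30°, sin 30°) = (0.8660, 0.5000); from cell (4,2)
  next x-line at t=0.2425, next y-line at t=0.7800; Δt_x=1.1547, Δt_y=2.0000
    x: enter (5,2) at t=0.2425 ← occupied
  → r_4 = 0.2425

ranges = [0.4503, 1.2200, 0.4200, 0.2425]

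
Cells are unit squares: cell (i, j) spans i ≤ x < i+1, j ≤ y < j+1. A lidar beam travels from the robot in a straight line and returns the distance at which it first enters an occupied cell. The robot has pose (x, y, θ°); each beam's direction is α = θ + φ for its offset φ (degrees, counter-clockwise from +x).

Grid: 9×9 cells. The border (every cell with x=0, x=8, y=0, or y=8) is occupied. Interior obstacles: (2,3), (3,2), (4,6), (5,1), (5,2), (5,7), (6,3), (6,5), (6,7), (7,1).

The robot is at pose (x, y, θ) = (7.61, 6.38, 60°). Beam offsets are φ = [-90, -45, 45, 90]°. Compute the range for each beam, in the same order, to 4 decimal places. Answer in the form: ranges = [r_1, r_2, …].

beam 1: φ=-90°, α=330°
  cosα=0.8660 sinα=-0.5000 | (7,6) | tMaxX 0.4503 tMaxY 0.7600 | tΔX 1.1547 tΔY 2.0000
    t=0.4503 [x] (8,6) — stop
  → r_1 = 0.4503
beam 2: φ=-45°, α=15°
  cosα=0.9659 sinα=0.2588 | (7,6) | tMaxX 0.4038 tMaxY 2.3955 | tΔX 1.0353 tΔY 3.8637
    t=0.4038 [x] (8,6) — stop
  → r_2 = 0.4038
beam 3: φ=45°, α=105°
  cosα=-0.2588 sinα=0.9659 | (7,6) | tMaxX 2.3569 tMaxY 0.6419 | tΔX 3.8637 tΔY 1.0353
    t=0.6419 [y] (7,7)
    t=1.6771 [y] (7,8) — stop
  → r_3 = 1.6771
beam 4: φ=90°, α=150°
  cosα=-0.8660 sinα=0.5000 | (7,6) | tMaxX 0.7044 tMaxY 1.2400 | tΔX 1.1547 tΔY 2.0000
    t=0.7044 [x] (6,6)
    t=1.2400 [y] (6,7) — stop
  → r_4 = 1.2400

ranges = [0.4503, 0.4038, 1.6771, 1.2400]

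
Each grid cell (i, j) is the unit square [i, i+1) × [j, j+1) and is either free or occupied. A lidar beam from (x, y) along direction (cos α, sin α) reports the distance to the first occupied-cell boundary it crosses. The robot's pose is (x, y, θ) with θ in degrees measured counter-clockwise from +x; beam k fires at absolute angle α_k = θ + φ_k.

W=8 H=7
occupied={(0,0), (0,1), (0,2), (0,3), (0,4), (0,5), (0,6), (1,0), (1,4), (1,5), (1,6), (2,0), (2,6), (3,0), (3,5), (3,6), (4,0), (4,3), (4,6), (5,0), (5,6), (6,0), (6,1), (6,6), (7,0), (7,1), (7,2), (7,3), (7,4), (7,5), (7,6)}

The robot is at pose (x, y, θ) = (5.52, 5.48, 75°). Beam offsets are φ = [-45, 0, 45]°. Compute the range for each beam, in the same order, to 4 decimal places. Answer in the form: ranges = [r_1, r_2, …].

beam 1: φ=-45°, α=30°
  dir = (cos 30°, sin 30°) = (0.8660, 0.5000); from cell (5,5)
  next x-line at t=0.5543, next y-line at t=1.0400; Δt_x=1.1547, Δt_y=2.0000
    x: enter (6,5) at t=0.5543
    y: enter (6,6) at t=1.0400 ← occupied
  → r_1 = 1.0400
beam 2: φ=0°, α=75°
  dir = (cos 75°, sin 75°) = (0.2588, 0.9659); from cell (5,5)
  next x-line at t=1.8546, next y-line at t=0.5383; Δt_x=3.8637, Δt_y=1.0353
    y: enter (5,6) at t=0.5383 ← occupied
  → r_2 = 0.5383
beam 3: φ=45°, α=120°
  dir = (cos 120°, sin 120°) = (-0.5000, 0.8660); from cell (5,5)
  next x-line at t=1.0400, next y-line at t=0.6004; Δt_x=2.0000, Δt_y=1.1547
    y: enter (5,6) at t=0.6004 ← occupied
  → r_3 = 0.6004

ranges = [1.0400, 0.5383, 0.6004]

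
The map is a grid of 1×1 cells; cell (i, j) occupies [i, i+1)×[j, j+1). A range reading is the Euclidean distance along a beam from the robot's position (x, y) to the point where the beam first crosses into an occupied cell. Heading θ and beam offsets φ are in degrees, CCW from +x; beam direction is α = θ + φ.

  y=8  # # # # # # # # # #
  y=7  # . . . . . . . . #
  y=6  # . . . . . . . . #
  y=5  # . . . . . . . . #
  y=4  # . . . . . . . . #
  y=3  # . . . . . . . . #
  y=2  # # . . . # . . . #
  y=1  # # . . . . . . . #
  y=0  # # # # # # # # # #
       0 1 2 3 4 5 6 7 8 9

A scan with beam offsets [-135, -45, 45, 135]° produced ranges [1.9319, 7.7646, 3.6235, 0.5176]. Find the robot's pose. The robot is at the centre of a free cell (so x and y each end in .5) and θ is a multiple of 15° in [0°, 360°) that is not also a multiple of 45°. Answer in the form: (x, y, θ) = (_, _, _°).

Enumerate (i+0.5, j+0.5, θ) over the 53 free cells and 16 admissible headings. For each, cast all 4 beams and compare to the given ranges.
  (8.5, 5.5, 300°): beam 1 = 7.7646 ≠ 1.9319 ✗
  (8.5, 2.5, 165°): beam 1 = 0.5774 ≠ 1.9319 ✗
  (8.5, 3.5, 345°): beam 1 = 2.8868 ≠ 1.9319 ✗
  (2.5, 7.5, 60°): beam 1 = 6.7293 ≠ 1.9319 ✗
  …
  (8.5, 4.5, 210°): r_1=1.9319, r_2=7.7646, r_3=3.6235, r_4=0.5176 — all match ✓
Only this pose fits every beam.

(x, y, θ) = (8.5, 4.5, 210°)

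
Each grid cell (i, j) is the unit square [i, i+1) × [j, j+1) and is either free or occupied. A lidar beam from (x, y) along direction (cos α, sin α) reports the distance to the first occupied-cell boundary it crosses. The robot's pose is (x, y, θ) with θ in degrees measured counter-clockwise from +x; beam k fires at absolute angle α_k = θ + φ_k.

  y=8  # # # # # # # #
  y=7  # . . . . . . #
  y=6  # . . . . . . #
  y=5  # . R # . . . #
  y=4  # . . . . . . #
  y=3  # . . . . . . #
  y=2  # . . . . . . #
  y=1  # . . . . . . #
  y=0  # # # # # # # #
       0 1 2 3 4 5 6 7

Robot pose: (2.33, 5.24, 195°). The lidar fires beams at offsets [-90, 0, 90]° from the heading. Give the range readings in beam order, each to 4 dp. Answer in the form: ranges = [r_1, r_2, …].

ranges = [2.8574, 1.3769, 4.3896]

beam 1: φ=-90°, α=105°
  direction (-0.2588, 0.9659); cell (2,5); t to first gridline: x 1.2750, y 0.7868 (then +3.8637 / +1.0353)
    (2,6) via y @ 0.7868
    (1,6) via x @ 1.2750
    (1,7) via y @ 1.8221
    (1,8) via y @ 2.8574  # hit
  → r_1 = 2.8574
beam 2: φ=0°, α=195°
  direction (-0.9659, -0.2588); cell (2,5); t to first gridline: x 0.3416, y 0.9273 (then +1.0353 / +3.8637)
    (1,5) via x @ 0.3416
    (1,4) via y @ 0.9273
    (0,4) via x @ 1.3769  # hit
  → r_2 = 1.3769
beam 3: φ=90°, α=285°
  direction (0.2588, -0.9659); cell (2,5); t to first gridline: x 2.5887, y 0.2485 (then +3.8637 / +1.0353)
    (2,4) via y @ 0.2485
    (2,3) via y @ 1.2837
    (2,2) via y @ 2.3190
    (3,2) via x @ 2.5887
    (3,1) via y @ 3.3543
    (3,0) via y @ 4.3896  # hit
  → r_3 = 4.3896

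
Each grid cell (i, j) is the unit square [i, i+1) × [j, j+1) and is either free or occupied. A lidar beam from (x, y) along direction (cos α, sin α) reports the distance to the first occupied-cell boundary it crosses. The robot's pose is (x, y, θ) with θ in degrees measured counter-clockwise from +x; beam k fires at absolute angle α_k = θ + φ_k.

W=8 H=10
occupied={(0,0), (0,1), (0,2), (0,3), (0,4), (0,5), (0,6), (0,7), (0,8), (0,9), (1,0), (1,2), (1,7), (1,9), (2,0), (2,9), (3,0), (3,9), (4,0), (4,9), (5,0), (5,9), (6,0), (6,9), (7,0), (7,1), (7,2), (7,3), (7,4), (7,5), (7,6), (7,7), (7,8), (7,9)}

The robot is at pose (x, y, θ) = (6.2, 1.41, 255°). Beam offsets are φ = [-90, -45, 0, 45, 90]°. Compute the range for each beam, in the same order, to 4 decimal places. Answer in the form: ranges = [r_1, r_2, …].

beam 1: φ=-90°, α=165°
  cosα=-0.9659 sinα=0.2588 | (6,1) | tMaxX 0.2071 tMaxY 2.2796 | tΔX 1.0353 tΔY 3.8637
    t=0.2071 [x] (5,1)
    t=1.2423 [x] (4,1)
    t=2.2776 [x] (3,1)
    t=2.2796 [y] (3,2)
    t=3.3129 [x] (2,2)
    t=4.3482 [x] (1,2) — stop
  → r_1 = 4.3482
beam 2: φ=-45°, α=210°
  cosα=-0.8660 sinα=-0.5000 | (6,1) | tMaxX 0.2309 tMaxY 0.8200 | tΔX 1.1547 tΔY 2.0000
    t=0.2309 [x] (5,1)
    t=0.8200 [y] (5,0) — stop
  → r_2 = 0.8200
beam 3: φ=0°, α=255°
  cosα=-0.2588 sinα=-0.9659 | (6,1) | tMaxX 0.7727 tMaxY 0.4245 | tΔX 3.8637 tΔY 1.0353
    t=0.4245 [y] (6,0) — stop
  → r_3 = 0.4245
beam 4: φ=45°, α=300°
  cosα=0.5000 sinα=-0.8660 | (6,1) | tMaxX 1.6000 tMaxY 0.4734 | tΔX 2.0000 tΔY 1.1547
    t=0.4734 [y] (6,0) — stop
  → r_4 = 0.4734
beam 5: φ=90°, α=345°
  cosα=0.9659 sinα=-0.2588 | (6,1) | tMaxX 0.8282 tMaxY 1.5841 | tΔX 1.0353 tΔY 3.8637
    t=0.8282 [x] (7,1) — stop
  → r_5 = 0.8282

ranges = [4.3482, 0.8200, 0.4245, 0.4734, 0.8282]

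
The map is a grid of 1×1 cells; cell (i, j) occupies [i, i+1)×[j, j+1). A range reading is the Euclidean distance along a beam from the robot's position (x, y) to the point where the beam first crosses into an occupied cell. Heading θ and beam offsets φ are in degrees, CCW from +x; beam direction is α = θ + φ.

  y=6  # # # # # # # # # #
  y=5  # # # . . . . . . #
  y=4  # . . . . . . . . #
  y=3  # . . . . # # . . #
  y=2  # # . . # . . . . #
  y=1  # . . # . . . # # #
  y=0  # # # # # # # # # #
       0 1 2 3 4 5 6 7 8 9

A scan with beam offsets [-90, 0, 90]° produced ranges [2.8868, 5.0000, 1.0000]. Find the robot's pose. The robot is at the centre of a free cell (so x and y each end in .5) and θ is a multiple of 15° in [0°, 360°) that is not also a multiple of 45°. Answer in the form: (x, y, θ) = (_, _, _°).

(x, y, θ) = (8.5, 3.5, 210°)

Candidates: 31 free-cell centres × 16 headings = 496 poses. Raycast each; keep the one whose scan matches to 4 dp.
  (3.5, 5.5, 255°): beam 1 = 0.5176 ≠ 2.8868 ✗
  (6.5, 2.5, 165°): beam 1 = 0.5176 ≠ 2.8868 ✗
  (5.5, 4.5, 285°): beam 1 = 4.6587 ≠ 2.8868 ✗
  (4.5, 1.5, 120°): beam 1 = 5.1962 ≠ 2.8868 ✗
  (4.5, 5.5, 30°): beam 1 = 1.7321 ≠ 2.8868 ✗
  …
  (8.5, 3.5, 210°): r_1=2.8868, r_2=5.0000, r_3=1.0000 — all match ✓
Only this pose fits every beam.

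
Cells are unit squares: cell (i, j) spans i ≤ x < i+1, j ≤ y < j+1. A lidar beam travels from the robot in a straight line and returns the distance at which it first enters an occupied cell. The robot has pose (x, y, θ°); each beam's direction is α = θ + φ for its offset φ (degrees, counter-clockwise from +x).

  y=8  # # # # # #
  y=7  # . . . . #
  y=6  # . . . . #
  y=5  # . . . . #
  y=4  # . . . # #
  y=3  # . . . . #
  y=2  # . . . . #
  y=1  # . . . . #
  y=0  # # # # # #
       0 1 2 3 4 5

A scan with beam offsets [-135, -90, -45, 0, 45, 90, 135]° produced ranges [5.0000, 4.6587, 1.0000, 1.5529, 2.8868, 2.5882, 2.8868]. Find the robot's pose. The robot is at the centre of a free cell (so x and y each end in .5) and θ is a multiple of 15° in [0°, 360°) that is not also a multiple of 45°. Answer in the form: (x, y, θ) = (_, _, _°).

Candidates: 27 free-cell centres × 16 headings = 432 poses. Raycast each; keep the one whose scan matches to 4 dp.
  (4.5, 1.5, 15°): beam 1 = 0.5774 ≠ 5.0000 ✗
  (4.5, 7.5, 345°): beam 1 = 4.0415 ≠ 5.0000 ✗
  (1.5, 4.5, 210°): beam 1 = 3.6235 ≠ 5.0000 ✗
  …
  (3.5, 5.5, 15°): r_1=5.0000, r_2=4.6587, r_3=1.0000, r_4=1.5529, r_5=2.8868, r_6=2.5882, r_7=2.8868 — all match ✓
No second candidate reproduces the full scan.

(x, y, θ) = (3.5, 5.5, 15°)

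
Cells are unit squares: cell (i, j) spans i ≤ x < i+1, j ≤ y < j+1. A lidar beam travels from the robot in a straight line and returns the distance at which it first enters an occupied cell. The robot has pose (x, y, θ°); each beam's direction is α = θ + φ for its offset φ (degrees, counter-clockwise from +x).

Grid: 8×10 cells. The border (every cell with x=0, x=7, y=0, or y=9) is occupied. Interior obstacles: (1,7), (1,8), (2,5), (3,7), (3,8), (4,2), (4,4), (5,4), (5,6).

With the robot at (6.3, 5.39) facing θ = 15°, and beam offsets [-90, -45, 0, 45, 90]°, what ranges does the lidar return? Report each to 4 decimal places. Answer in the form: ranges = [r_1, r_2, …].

ranges = [2.7046, 0.8083, 0.7247, 1.4000, 1.1591]

beam 1: φ=-90°, α=285°
  direction (0.2588, -0.9659); cell (6,5); t to first gridline: x 2.7046, y 0.4038 (then +3.8637 / +1.0353)
    (6,4) via y @ 0.4038
    (6,3) via y @ 1.4390
    (6,2) via y @ 2.4743
    (7,2) via x @ 2.7046  # hit
  → r_1 = 2.7046
beam 2: φ=-45°, α=330°
  direction (0.8660, -0.5000); cell (6,5); t to first gridline: x 0.8083, y 0.7800 (then +1.1547 / +2.0000)
    (6,4) via y @ 0.7800
    (7,4) via x @ 0.8083  # hit
  → r_2 = 0.8083
beam 3: φ=0°, α=15°
  direction (0.9659, 0.2588); cell (6,5); t to first gridline: x 0.7247, y 2.3569 (then +1.0353 / +3.8637)
    (7,5) via x @ 0.7247  # hit
  → r_3 = 0.7247
beam 4: φ=45°, α=60°
  direction (0.5000, 0.8660); cell (6,5); t to first gridline: x 1.4000, y 0.7044 (then +2.0000 / +1.1547)
    (6,6) via y @ 0.7044
    (7,6) via x @ 1.4000  # hit
  → r_4 = 1.4000
beam 5: φ=90°, α=105°
  direction (-0.2588, 0.9659); cell (6,5); t to first gridline: x 1.1591, y 0.6315 (then +3.8637 / +1.0353)
    (6,6) via y @ 0.6315
    (5,6) via x @ 1.1591  # hit
  → r_5 = 1.1591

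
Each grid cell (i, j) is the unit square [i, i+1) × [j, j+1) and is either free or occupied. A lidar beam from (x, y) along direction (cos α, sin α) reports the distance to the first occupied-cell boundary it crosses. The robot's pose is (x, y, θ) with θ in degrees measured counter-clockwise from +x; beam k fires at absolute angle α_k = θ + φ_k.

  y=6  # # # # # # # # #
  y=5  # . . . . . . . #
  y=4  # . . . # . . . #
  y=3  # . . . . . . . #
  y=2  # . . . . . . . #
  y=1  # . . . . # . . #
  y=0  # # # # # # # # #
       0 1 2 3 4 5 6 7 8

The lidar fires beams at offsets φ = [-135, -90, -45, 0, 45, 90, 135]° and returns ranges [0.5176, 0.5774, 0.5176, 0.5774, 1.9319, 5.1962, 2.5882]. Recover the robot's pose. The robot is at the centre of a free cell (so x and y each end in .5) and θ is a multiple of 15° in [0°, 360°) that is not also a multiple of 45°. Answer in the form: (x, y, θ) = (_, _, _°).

(x, y, θ) = (1.5, 5.5, 210°)

Candidates: 33 free-cell centres × 16 headings = 528 poses. Raycast each; keep the one whose scan matches to 4 dp.
  (4.5, 5.5, 120°): beam 1 = 3.6235 ≠ 0.5176 ✗
  (1.5, 3.5, 210°): beam 1 = 2.5882 ≠ 0.5176 ✗
  (3.5, 3.5, 75°): beam 1 = 2.8868 ≠ 0.5176 ✗
  (7.5, 1.5, 300°): beam 1 = 1.5529 ≠ 0.5176 ✗
  (5.5, 5.5, 15°): beam 1 = 1.0000 ≠ 0.5176 ✗
  …
  (1.5, 5.5, 210°): r_1=0.5176, r_2=0.5774, r_3=0.5176, r_4=0.5774, r_5=1.9319, r_6=5.1962, r_7=2.5882 — all match ✓
Unique over the lattice → pose = (1.5, 5.5, 210°).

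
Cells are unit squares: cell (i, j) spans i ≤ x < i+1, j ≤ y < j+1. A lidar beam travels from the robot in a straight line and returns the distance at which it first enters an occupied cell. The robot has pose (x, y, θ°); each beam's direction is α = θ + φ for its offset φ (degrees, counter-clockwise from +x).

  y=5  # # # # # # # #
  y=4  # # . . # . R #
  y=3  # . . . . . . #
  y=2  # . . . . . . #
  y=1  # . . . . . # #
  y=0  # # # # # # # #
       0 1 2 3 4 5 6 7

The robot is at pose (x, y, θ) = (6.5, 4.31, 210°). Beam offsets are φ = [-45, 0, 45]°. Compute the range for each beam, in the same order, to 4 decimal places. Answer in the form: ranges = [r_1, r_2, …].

ranges = [1.5529, 6.3509, 3.4268]

beam 1: φ=-45°, α=165°
  direction (-0.9659, 0.2588); cell (6,4); t to first gridline: x 0.5176, y 2.6660 (then +1.0353 / +3.8637)
    (5,4) via x @ 0.5176
    (4,4) via x @ 1.5529  # hit
  → r_1 = 1.5529
beam 2: φ=0°, α=210°
  direction (-0.8660, -0.5000); cell (6,4); t to first gridline: x 0.5774, y 0.6200 (then +1.1547 / +2.0000)
    (5,4) via x @ 0.5774
    (5,3) via y @ 0.6200
    (4,3) via x @ 1.7321
    (4,2) via y @ 2.6200
    (3,2) via x @ 2.8868
    (2,2) via x @ 4.0415
    (2,1) via y @ 4.6200
    (1,1) via x @ 5.1962
    (0,1) via x @ 6.3509  # hit
  → r_2 = 6.3509
beam 3: φ=45°, α=255°
  direction (-0.2588, -0.9659); cell (6,4); t to first gridline: x 1.9319, y 0.3209 (then +3.8637 / +1.0353)
    (6,3) via y @ 0.3209
    (6,2) via y @ 1.3562
    (5,2) via x @ 1.9319
    (5,1) via y @ 2.3915
    (5,0) via y @ 3.4268  # hit
  → r_3 = 3.4268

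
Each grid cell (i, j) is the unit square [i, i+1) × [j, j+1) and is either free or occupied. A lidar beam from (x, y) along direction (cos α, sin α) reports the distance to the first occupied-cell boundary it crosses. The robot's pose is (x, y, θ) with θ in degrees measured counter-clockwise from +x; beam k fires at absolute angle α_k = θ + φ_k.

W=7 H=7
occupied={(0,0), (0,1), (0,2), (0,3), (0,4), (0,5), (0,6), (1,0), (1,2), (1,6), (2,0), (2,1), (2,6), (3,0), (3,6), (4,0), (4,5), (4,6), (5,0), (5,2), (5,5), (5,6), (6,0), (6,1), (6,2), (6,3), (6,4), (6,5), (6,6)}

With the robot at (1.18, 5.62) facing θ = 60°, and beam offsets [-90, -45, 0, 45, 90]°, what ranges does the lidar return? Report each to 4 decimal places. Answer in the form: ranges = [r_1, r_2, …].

ranges = [5.2400, 1.4682, 0.4388, 0.3934, 0.2078]

beam 1: φ=-90°, α=330°
  d=(0.8660,-0.5000)  start (1,5)  tX=0.9469 tY=1.2400  stride 1/|dx|=1.1547 1/|dy|=2.0000
    cross x-line → (2,5), t=0.9469
    cross y-line → (2,4), t=1.2400
    cross x-line → (3,4), t=2.1016
    cross y-line → (3,3), t=3.2400
    cross x-line → (4,3), t=3.2563
    cross x-line → (5,3), t=4.4110
    cross y-line → (5,2), t=5.2400 (wall)
  → r_1 = 5.2400
beam 2: φ=-45°, α=15°
  d=(0.9659,0.2588)  start (1,5)  tX=0.8489 tY=1.4682  stride 1/|dx|=1.0353 1/|dy|=3.8637
    cross x-line → (2,5), t=0.8489
    cross y-line → (2,6), t=1.4682 (wall)
  → r_2 = 1.4682
beam 3: φ=0°, α=60°
  d=(0.5000,0.8660)  start (1,5)  tX=1.6400 tY=0.4388  stride 1/|dx|=2.0000 1/|dy|=1.1547
    cross y-line → (1,6), t=0.4388 (wall)
  → r_3 = 0.4388
beam 4: φ=45°, α=105°
  d=(-0.2588,0.9659)  start (1,5)  tX=0.6955 tY=0.3934  stride 1/|dx|=3.8637 1/|dy|=1.0353
    cross y-line → (1,6), t=0.3934 (wall)
  → r_4 = 0.3934
beam 5: φ=90°, α=150°
  d=(-0.8660,0.5000)  start (1,5)  tX=0.2078 tY=0.7600  stride 1/|dx|=1.1547 1/|dy|=2.0000
    cross x-line → (0,5), t=0.2078 (wall)
  → r_5 = 0.2078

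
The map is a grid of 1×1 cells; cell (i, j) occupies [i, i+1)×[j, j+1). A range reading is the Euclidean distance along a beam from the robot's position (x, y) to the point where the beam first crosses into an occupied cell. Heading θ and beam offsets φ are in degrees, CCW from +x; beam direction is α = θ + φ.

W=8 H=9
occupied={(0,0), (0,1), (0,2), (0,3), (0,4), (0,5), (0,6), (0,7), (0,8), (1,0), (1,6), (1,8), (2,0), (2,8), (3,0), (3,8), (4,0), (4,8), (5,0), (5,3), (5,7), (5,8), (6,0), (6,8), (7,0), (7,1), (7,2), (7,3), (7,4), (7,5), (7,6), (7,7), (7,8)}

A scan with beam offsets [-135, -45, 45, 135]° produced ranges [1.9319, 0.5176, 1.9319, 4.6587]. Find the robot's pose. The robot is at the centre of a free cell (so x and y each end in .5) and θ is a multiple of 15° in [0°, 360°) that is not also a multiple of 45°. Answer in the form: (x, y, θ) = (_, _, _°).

(x, y, θ) = (6.5, 5.5, 30°)

Enumerate (i+0.5, j+0.5, θ) over the 39 free cells and 16 admissible headings. For each, cast all 4 beams and compare to the given ranges.
  (4.5, 3.5, 60°): beam 1 = 2.5882 ≠ 1.9319 ✗
  (5.5, 2.5, 165°): beam 1 = 1.7321 ≠ 1.9319 ✗
  (4.5, 3.5, 120°): beam 1 = 0.5176 ≠ 1.9319 ✗
  (1.5, 7.5, 300°): beam 1 = 0.5176 ≠ 1.9319 ✗
  …
  (6.5, 5.5, 30°): r_1=1.9319, r_2=0.5176, r_3=1.9319, r_4=4.6587 — all match ✓
Unique over the lattice → pose = (6.5, 5.5, 30°).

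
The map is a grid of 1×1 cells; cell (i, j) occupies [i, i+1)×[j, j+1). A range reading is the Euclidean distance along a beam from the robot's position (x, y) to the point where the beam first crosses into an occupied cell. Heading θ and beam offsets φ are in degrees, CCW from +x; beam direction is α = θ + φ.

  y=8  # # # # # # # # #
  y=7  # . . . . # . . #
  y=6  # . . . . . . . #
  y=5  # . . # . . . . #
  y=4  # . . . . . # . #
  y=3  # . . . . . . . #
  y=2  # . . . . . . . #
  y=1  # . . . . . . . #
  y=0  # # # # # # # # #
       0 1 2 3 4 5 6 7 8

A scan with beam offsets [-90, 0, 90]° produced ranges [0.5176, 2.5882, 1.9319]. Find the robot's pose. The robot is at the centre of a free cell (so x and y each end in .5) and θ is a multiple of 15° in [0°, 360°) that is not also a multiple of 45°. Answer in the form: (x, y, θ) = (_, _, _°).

(x, y, θ) = (7.5, 1.5, 105°)

The pose lattice has 46·16 = 736 candidates. Test each by forward raycasting.
  (2.5, 2.5, 60°): beam 1 = 3.0000 ≠ 0.5176 ✗
  (7.5, 6.5, 345°): beam 1 = 1.9319 ≠ 0.5176 ✗
  (2.5, 2.5, 75°): beam 1 = 5.6940 ≠ 0.5176 ✗
  (6.5, 6.5, 15°): beam 1 = 1.5529 ≠ 0.5176 ✗
  (4.5, 5.5, 75°): beam 1 = 1.9319 ≠ 0.5176 ✗
  …
  (7.5, 1.5, 105°): r_1=0.5176, r_2=2.5882, r_3=1.9319 — all match ✓
Only this pose fits every beam.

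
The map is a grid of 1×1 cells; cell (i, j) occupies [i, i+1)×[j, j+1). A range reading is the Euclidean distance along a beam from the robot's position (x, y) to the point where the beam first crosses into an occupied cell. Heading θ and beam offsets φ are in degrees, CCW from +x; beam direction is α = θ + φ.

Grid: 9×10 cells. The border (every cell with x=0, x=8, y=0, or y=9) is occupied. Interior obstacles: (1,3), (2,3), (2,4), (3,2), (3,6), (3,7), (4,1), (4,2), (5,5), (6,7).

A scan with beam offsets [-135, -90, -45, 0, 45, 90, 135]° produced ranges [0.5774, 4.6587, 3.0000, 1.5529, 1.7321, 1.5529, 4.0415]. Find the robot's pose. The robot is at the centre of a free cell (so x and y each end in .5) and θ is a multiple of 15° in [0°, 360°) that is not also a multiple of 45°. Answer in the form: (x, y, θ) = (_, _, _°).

(x, y, θ) = (6.5, 5.5, 345°)

The pose lattice has 46·16 = 736 candidates. Test each by forward raycasting.
  (5.5, 6.5, 30°): beam 1 = 0.5176 ≠ 0.5774 ✗
  (6.5, 4.5, 300°): beam 1 = 5.6940 ≠ 0.5774 ✗
  (7.5, 8.5, 60°): beam 1 = 1.9319 ≠ 0.5774 ✗
  …
  (6.5, 5.5, 345°): r_1=0.5774, r_2=4.6587, r_3=3.0000, r_4=1.5529, r_5=1.7321, r_6=1.5529, r_7=4.0415 — all match ✓
Unique over the lattice → pose = (6.5, 5.5, 345°).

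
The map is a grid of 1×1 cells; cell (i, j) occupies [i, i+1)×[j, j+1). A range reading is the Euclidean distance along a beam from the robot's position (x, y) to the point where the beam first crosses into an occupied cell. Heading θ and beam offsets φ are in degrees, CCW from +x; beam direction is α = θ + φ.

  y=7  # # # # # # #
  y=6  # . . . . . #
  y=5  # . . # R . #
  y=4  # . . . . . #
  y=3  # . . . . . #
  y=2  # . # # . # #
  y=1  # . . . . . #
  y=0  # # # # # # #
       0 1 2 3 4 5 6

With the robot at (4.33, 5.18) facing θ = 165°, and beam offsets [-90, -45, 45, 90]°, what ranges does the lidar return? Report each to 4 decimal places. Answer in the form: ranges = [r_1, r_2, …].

ranges = [1.8842, 0.6600, 3.8452, 2.2569]

beam 1: φ=-90°, α=75°
  cosα=0.2588 sinα=0.9659 | (4,5) | tMaxX 2.5887 tMaxY 0.8489 | tΔX 3.8637 tΔY 1.0353
    t=0.8489 [y] (4,6)
    t=1.8842 [y] (4,7) — stop
  → r_1 = 1.8842
beam 2: φ=-45°, α=120°
  cosα=-0.5000 sinα=0.8660 | (4,5) | tMaxX 0.6600 tMaxY 0.9469 | tΔX 2.0000 tΔY 1.1547
    t=0.6600 [x] (3,5) — stop
  → r_2 = 0.6600
beam 3: φ=45°, α=210°
  cosα=-0.8660 sinα=-0.5000 | (4,5) | tMaxX 0.3811 tMaxY 0.3600 | tΔX 1.1547 tΔY 2.0000
    t=0.3600 [y] (4,4)
    t=0.3811 [x] (3,4)
    t=1.5358 [x] (2,4)
    t=2.3600 [y] (2,3)
    t=2.6905 [x] (1,3)
    t=3.8452 [x] (0,3) — stop
  → r_3 = 3.8452
beam 4: φ=90°, α=255°
  cosα=-0.2588 sinα=-0.9659 | (4,5) | tMaxX 1.2750 tMaxY 0.1863 | tΔX 3.8637 tΔY 1.0353
    t=0.1863 [y] (4,4)
    t=1.2216 [y] (4,3)
    t=1.2750 [x] (3,3)
    t=2.2569 [y] (3,2) — stop
  → r_4 = 2.2569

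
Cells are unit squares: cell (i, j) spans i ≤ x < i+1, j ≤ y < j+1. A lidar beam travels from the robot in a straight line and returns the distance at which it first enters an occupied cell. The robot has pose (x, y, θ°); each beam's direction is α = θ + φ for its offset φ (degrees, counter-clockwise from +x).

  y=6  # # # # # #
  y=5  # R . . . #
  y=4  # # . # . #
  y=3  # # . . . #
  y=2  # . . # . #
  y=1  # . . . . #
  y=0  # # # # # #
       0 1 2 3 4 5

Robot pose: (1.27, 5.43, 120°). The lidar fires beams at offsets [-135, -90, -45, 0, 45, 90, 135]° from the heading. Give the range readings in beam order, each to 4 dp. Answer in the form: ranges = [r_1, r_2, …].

beam 1: φ=-135°, α=345°
  direction (0.9659, -0.2588); cell (1,5); t to first gridline: x 0.7558, y 1.6614 (then +1.0353 / +3.8637)
    (2,5) via x @ 0.7558
    (2,4) via y @ 1.6614
    (3,4) via x @ 1.7910  # hit
  → r_1 = 1.7910
beam 2: φ=-90°, α=30°
  direction (0.8660, 0.5000); cell (1,5); t to first gridline: x 0.8429, y 1.1400 (then +1.1547 / +2.0000)
    (2,5) via x @ 0.8429
    (2,6) via y @ 1.1400  # hit
  → r_2 = 1.1400
beam 3: φ=-45°, α=75°
  direction (0.2588, 0.9659); cell (1,5); t to first gridline: x 2.8205, y 0.5901 (then +3.8637 / +1.0353)
    (1,6) via y @ 0.5901  # hit
  → r_3 = 0.5901
beam 4: φ=0°, α=120°
  direction (-0.5000, 0.8660); cell (1,5); t to first gridline: x 0.5400, y 0.6582 (then +2.0000 / +1.1547)
    (0,5) via x @ 0.5400  # hit
  → r_4 = 0.5400
beam 5: φ=45°, α=165°
  direction (-0.9659, 0.2588); cell (1,5); t to first gridline: x 0.2795, y 2.2023 (then +1.0353 / +3.8637)
    (0,5) via x @ 0.2795  # hit
  → r_5 = 0.2795
beam 6: φ=90°, α=210°
  direction (-0.8660, -0.5000); cell (1,5); t to first gridline: x 0.3118, y 0.8600 (then +1.1547 / +2.0000)
    (0,5) via x @ 0.3118  # hit
  → r_6 = 0.3118
beam 7: φ=135°, α=255°
  direction (-0.2588, -0.9659); cell (1,5); t to first gridline: x 1.0432, y 0.4452 (then +3.8637 / +1.0353)
    (1,4) via y @ 0.4452  # hit
  → r_7 = 0.4452

ranges = [1.7910, 1.1400, 0.5901, 0.5400, 0.2795, 0.3118, 0.4452]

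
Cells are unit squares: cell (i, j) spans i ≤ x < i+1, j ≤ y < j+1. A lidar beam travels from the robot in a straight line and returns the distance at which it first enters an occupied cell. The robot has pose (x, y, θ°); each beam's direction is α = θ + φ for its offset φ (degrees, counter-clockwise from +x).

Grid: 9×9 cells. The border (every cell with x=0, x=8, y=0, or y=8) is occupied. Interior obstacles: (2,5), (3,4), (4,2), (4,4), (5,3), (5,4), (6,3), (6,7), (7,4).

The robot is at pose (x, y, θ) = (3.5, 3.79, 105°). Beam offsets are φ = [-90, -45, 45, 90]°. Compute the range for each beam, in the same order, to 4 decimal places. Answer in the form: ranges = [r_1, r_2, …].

beam 1: φ=-90°, α=15°
  dir = (cos 15°, sin 15°) = (0.9659, 0.2588); from cell (3,3)
  next x-line at t=0.5176, next y-line at t=0.8114; Δt_x=1.0353, Δt_y=3.8637
    x: enter (4,3) at t=0.5176
    y: enter (4,4) at t=0.8114 ← occupied
  → r_1 = 0.8114
beam 2: φ=-45°, α=60°
  dir = (cos 60°, sin 60°) = (0.5000, 0.8660); from cell (3,3)
  next x-line at t=1.0000, next y-line at t=0.2425; Δt_x=2.0000, Δt_y=1.1547
    y: enter (3,4) at t=0.2425 ← occupied
  → r_2 = 0.2425
beam 3: φ=45°, α=150°
  dir = (cos 150°, sin 150°) = (-0.8660, 0.5000); from cell (3,3)
  next x-line at t=0.5774, next y-line at t=0.4200; Δt_x=1.1547, Δt_y=2.0000
    y: enter (3,4) at t=0.4200 ← occupied
  → r_3 = 0.4200
beam 4: φ=90°, α=195°
  dir = (cos 195°, sin 195°) = (-0.9659, -0.2588); from cell (3,3)
  next x-line at t=0.5176, next y-line at t=3.0523; Δt_x=1.0353, Δt_y=3.8637
    x: enter (2,3) at t=0.5176
    x: enter (1,3) at t=1.5529
    x: enter (0,3) at t=2.5882 ← occupied
  → r_4 = 2.5882

ranges = [0.8114, 0.2425, 0.4200, 2.5882]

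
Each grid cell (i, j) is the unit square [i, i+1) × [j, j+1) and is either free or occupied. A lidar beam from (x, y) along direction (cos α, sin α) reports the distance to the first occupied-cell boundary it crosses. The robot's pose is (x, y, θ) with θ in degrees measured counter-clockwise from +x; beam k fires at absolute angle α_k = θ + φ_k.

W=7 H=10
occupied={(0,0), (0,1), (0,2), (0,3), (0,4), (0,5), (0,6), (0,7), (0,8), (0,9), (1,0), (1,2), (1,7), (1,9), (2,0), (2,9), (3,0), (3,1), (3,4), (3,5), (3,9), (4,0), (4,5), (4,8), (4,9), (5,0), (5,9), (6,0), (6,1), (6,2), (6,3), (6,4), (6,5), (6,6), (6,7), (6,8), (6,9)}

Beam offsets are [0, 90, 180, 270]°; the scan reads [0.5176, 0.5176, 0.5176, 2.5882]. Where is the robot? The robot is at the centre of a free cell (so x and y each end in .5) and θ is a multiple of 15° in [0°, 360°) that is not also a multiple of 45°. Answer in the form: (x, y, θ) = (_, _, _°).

(x, y, θ) = (5.5, 8.5, 345°)

The pose lattice has 33·16 = 528 candidates. Test each by forward raycasting.
  (5.5, 1.5, 345°): beam 2 = 1.9319 ≠ 0.5176 ✗
  (1.5, 6.5, 120°): beam 1 = 0.5774 ≠ 0.5176 ✗
  (3.5, 3.5, 60°): beam 1 = 0.5774 ≠ 0.5176 ✗
  …
  (5.5, 8.5, 345°): r_1=0.5176, r_2=0.5176, r_3=0.5176, r_4=2.5882 — all match ✓
Unique over the lattice → pose = (5.5, 8.5, 345°).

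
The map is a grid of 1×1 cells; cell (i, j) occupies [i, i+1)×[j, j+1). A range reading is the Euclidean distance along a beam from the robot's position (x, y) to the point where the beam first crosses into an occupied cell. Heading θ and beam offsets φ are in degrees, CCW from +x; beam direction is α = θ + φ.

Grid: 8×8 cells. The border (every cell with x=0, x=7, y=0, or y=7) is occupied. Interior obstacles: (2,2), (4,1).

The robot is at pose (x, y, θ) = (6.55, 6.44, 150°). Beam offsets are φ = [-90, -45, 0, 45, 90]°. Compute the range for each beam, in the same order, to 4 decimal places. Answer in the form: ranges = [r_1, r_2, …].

ranges = [0.6466, 0.5798, 1.1200, 5.7458, 6.2816]

beam 1: φ=-90°, α=60°
  d=(0.5000,0.8660)  start (6,6)  tX=0.9000 tY=0.6466  stride 1/|dx|=2.0000 1/|dy|=1.1547
    cross y-line → (6,7), t=0.6466 (wall)
  → r_1 = 0.6466
beam 2: φ=-45°, α=105°
  d=(-0.2588,0.9659)  start (6,6)  tX=2.1250 tY=0.5798  stride 1/|dx|=3.8637 1/|dy|=1.0353
    cross y-line → (6,7), t=0.5798 (wall)
  → r_2 = 0.5798
beam 3: φ=0°, α=150°
  d=(-0.8660,0.5000)  start (6,6)  tX=0.6351 tY=1.1200  stride 1/|dx|=1.1547 1/|dy|=2.0000
    cross x-line → (5,6), t=0.6351
    cross y-line → (5,7), t=1.1200 (wall)
  → r_3 = 1.1200
beam 4: φ=45°, α=195°
  d=(-0.9659,-0.2588)  start (6,6)  tX=0.5694 tY=1.7000  stride 1/|dx|=1.0353 1/|dy|=3.8637
    cross x-line → (5,6), t=0.5694
    cross x-line → (4,6), t=1.6047
    cross y-line → (4,5), t=1.7000
    cross x-line → (3,5), t=2.6400
    cross x-line → (2,5), t=3.6752
    cross x-line → (1,5), t=4.7105
    cross y-line → (1,4), t=5.5637
    cross x-line → (0,4), t=5.7458 (wall)
  → r_4 = 5.7458
beam 5: φ=90°, α=240°
  d=(-0.5000,-0.8660)  start (6,6)  tX=1.1000 tY=0.5081  stride 1/|dx|=2.0000 1/|dy|=1.1547
    cross y-line → (6,5), t=0.5081
    cross x-line → (5,5), t=1.1000
    cross y-line → (5,4), t=1.6628
    cross y-line → (5,3), t=2.8175
    cross x-line → (4,3), t=3.1000
    cross y-line → (4,2), t=3.9722
    cross x-line → (3,2), t=5.1000
    cross y-line → (3,1), t=5.1269
    cross y-line → (3,0), t=6.2816 (wall)
  → r_5 = 6.2816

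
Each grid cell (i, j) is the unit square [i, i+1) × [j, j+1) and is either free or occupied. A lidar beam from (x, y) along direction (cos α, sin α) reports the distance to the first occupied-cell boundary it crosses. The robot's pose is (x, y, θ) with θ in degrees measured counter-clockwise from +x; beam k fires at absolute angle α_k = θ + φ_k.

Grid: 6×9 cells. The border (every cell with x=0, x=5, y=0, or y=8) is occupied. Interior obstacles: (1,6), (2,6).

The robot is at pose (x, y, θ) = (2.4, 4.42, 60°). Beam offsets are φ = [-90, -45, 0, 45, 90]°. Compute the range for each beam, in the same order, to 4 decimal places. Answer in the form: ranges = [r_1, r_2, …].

ranges = [3.0022, 2.6917, 4.1338, 1.6357, 1.6166]

beam 1: φ=-90°, α=330°
  dir = (cos 330°, sin 330°) = (0.8660, -0.5000); from cell (2,4)
  next x-line at t=0.6928, next y-line at t=0.8400; Δt_x=1.1547, Δt_y=2.0000
    x: enter (3,4) at t=0.6928
    y: enter (3,3) at t=0.8400
    x: enter (4,3) at t=1.8475
    y: enter (4,2) at t=2.8400
    x: enter (5,2) at t=3.0022 ← occupied
  → r_1 = 3.0022
beam 2: φ=-45°, α=15°
  dir = (cos 15°, sin 15°) = (0.9659, 0.2588); from cell (2,4)
  next x-line at t=0.6212, next y-line at t=2.2409; Δt_x=1.0353, Δt_y=3.8637
    x: enter (3,4) at t=0.6212
    x: enter (4,4) at t=1.6564
    y: enter (4,5) at t=2.2409
    x: enter (5,5) at t=2.6917 ← occupied
  → r_2 = 2.6917
beam 3: φ=0°, α=60°
  dir = (cos 60°, sin 60°) = (0.5000, 0.8660); from cell (2,4)
  next x-line at t=1.2000, next y-line at t=0.6697; Δt_x=2.0000, Δt_y=1.1547
    y: enter (2,5) at t=0.6697
    x: enter (3,5) at t=1.2000
    y: enter (3,6) at t=1.8244
    y: enter (3,7) at t=2.9791
    x: enter (4,7) at t=3.2000
    y: enter (4,8) at t=4.1338 ← occupied
  → r_3 = 4.1338
beam 4: φ=45°, α=105°
  dir = (cos 105°, sin 105°) = (-0.2588, 0.9659); from cell (2,4)
  next x-line at t=1.5455, next y-line at t=0.6005; Δt_x=3.8637, Δt_y=1.0353
    y: enter (2,5) at t=0.6005
    x: enter (1,5) at t=1.5455
    y: enter (1,6) at t=1.6357 ← occupied
  → r_4 = 1.6357
beam 5: φ=90°, α=150°
  dir = (cos 150°, sin 150°) = (-0.8660, 0.5000); from cell (2,4)
  next x-line at t=0.4619, next y-line at t=1.1600; Δt_x=1.1547, Δt_y=2.0000
    x: enter (1,4) at t=0.4619
    y: enter (1,5) at t=1.1600
    x: enter (0,5) at t=1.6166 ← occupied
  → r_5 = 1.6166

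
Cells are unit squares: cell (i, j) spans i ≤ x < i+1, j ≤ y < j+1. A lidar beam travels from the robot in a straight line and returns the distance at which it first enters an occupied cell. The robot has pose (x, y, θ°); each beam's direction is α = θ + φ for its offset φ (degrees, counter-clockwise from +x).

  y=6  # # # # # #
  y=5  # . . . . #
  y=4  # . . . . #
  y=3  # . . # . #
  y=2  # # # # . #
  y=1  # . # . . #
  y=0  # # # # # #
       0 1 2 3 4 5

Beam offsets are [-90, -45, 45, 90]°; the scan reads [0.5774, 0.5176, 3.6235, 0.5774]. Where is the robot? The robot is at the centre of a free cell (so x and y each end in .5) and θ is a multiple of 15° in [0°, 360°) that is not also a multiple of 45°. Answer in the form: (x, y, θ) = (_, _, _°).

Candidates: 15 free-cell centres × 16 headings = 240 poses. Raycast each; keep the one whose scan matches to 4 dp.
  (2.5, 5.5, 255°): beam 1 = 1.5529 ≠ 0.5774 ✗
  (3.5, 4.5, 345°): beam 1 = 0.5176 ≠ 0.5774 ✗
  (4.5, 2.5, 195°): beam 1 = 3.6235 ≠ 0.5774 ✗
  (2.5, 4.5, 15°): beam 1 = 1.5529 ≠ 0.5774 ✗
  …
  (4.5, 2.5, 60°): r_1=0.5774, r_2=0.5176, r_3=3.6235, r_4=0.5774 — all match ✓
No second candidate reproduces the full scan.

(x, y, θ) = (4.5, 2.5, 60°)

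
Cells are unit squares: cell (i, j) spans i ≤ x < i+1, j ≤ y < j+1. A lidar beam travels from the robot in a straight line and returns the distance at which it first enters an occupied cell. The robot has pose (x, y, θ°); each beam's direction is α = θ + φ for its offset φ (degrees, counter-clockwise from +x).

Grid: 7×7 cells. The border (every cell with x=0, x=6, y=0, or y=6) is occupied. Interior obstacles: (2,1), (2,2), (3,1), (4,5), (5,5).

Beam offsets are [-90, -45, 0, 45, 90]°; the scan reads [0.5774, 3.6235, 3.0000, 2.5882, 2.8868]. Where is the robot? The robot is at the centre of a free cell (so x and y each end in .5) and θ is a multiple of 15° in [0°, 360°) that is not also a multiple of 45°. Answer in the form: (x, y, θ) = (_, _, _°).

The pose lattice has 20·16 = 320 candidates. Test each by forward raycasting.
  (5.5, 4.5, 195°): beam 1 = 0.5176 ≠ 0.5774 ✗
  (2.5, 3.5, 255°): beam 1 = 1.5529 ≠ 0.5774 ✗
  (3.5, 2.5, 105°): beam 1 = 2.5882 ≠ 0.5774 ✗
  (5.5, 3.5, 285°): beam 1 = 2.5882 ≠ 0.5774 ✗
  …
  (2.5, 3.5, 30°): r_1=0.5774, r_2=3.6235, r_3=3.0000, r_4=2.5882, r_5=2.8868 — all match ✓
No second candidate reproduces the full scan.

(x, y, θ) = (2.5, 3.5, 30°)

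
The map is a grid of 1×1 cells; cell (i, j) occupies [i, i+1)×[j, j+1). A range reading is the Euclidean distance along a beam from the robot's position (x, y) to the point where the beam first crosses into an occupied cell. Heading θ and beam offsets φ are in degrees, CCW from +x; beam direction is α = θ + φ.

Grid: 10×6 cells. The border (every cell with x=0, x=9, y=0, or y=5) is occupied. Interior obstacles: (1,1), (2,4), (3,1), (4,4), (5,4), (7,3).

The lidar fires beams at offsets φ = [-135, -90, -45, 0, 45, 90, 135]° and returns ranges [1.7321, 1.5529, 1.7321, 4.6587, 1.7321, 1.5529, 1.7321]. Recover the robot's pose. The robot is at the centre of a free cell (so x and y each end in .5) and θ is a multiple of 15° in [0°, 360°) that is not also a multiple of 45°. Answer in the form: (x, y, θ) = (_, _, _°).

(x, y, θ) = (5.5, 2.5, 165°)

Enumerate (i+0.5, j+0.5, θ) over the 26 free cells and 16 admissible headings. For each, cast all 7 beams and compare to the given ranges.
  (4.5, 1.5, 195°): beam 1 = 2.8868 ≠ 1.7321 ✗
  (5.5, 2.5, 75°): beam 2 = 3.6235 ≠ 1.5529 ✗
  (8.5, 4.5, 30°): beam 1 = 3.6235 ≠ 1.7321 ✗
  (4.5, 3.5, 15°): beam 2 = 2.5882 ≠ 1.5529 ✗
  (6.5, 4.5, 285°): beam 1 = 0.5774 ≠ 1.7321 ✗
  …
  (5.5, 2.5, 165°): r_1=1.7321, r_2=1.5529, r_3=1.7321, r_4=4.6587, r_5=1.7321, r_6=1.5529, r_7=1.7321 — all match ✓
Only this pose fits every beam.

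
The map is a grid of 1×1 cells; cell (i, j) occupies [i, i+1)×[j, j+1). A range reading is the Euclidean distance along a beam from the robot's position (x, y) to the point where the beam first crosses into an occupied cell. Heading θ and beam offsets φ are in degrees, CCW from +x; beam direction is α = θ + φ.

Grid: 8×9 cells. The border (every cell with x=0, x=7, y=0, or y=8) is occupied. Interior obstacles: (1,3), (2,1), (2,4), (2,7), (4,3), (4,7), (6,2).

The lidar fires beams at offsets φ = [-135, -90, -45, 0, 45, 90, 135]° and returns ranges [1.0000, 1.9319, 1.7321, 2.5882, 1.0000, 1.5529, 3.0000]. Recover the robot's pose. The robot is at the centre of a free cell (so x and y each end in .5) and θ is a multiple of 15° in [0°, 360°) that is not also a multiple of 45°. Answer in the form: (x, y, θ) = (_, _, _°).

The pose lattice has 35·16 = 560 candidates. Test each by forward raycasting.
  (2.5, 5.5, 15°): beam 1 = 0.5774 ≠ 1.0000 ✗
  (4.5, 6.5, 210°): beam 1 = 0.5176 ≠ 1.0000 ✗
  (1.5, 6.5, 345°): beam 1 = 0.5774 ≠ 1.0000 ✗
  …
  (3.5, 2.5, 195°): r_1=1.0000, r_2=1.9319, r_3=1.7321, r_4=2.5882, r_5=1.0000, r_6=1.5529, r_7=3.0000 — all match ✓
Only this pose fits every beam.

(x, y, θ) = (3.5, 2.5, 195°)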